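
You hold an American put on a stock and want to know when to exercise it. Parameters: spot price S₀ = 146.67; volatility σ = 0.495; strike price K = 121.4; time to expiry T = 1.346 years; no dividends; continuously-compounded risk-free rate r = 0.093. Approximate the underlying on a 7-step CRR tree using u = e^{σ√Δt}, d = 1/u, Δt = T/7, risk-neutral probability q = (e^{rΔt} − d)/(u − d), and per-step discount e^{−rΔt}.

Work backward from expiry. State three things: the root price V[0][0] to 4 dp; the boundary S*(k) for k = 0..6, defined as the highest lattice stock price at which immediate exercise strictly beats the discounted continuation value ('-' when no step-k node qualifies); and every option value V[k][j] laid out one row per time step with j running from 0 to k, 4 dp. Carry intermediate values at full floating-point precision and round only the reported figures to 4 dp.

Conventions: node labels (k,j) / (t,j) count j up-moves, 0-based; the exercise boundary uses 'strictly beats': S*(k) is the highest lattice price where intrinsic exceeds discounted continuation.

price = 13.8436
boundary = - - - 76.4783 61.5560 76.4783 95.0180
tree:
13.8436
21.1770 6.6373
31.4283 11.1707 2.1112
44.9217 18.3890 3.9863 0.2156
59.8440 29.3740 7.5072 0.4279 0.0000
71.8547 44.9217 14.0963 0.8495 0.0000 0.0000
81.5219 59.8440 26.3820 1.6864 0.0000 0.0000 0.0000
89.3028 71.8547 44.9217 3.3479 0.0000 0.0000 0.0000 0.0000

Δt=0.19229  u=1.24242  d=0.80488  q=0.48719  discount=0.98228
step 7 (expiry): payoffs max(K−S,0) = 89.3028 71.8547 44.9217 3.3479 0.0000 0.0000 0.0000 0.0000
step 6: (k=6,j=0): S=39.8781, K−S=81.5219, hold=79.3702 ⇒ V=81.5219 exercise | (k=6,j=1): S=61.5560, K−S=59.8440, hold=57.6924 ⇒ V=59.8440 exercise | (k=6,j=2): S=95.0180, K−S=26.3820, hold=24.2304 ⇒ V=26.3820 exercise | (k=6,j=3): S=146.6700, K−S=0.0000, hold=1.6864 ⇒ V=1.6864 continue | (k=6,j=4): S=226.4002, K−S=0.0000, hold=0.0000 ⇒ V=0.0000 continue | (k=6,j=5): S=349.4718, K−S=0.0000, hold=0.0000 ⇒ V=0.0000 continue | (k=6,j=6): S=539.4456, K−S=0.0000, hold=0.0000 ⇒ V=0.0000 continue  boundary S*=95.0180
step 5: (k=5,j=0): S=49.5453, K−S=71.8547, hold=69.7030 ⇒ V=71.8547 exercise | (k=5,j=1): S=76.4783, K−S=44.9217, hold=42.7701 ⇒ V=44.9217 exercise | (k=5,j=2): S=118.0521, K−S=3.3479, hold=14.0963 ⇒ V=14.0963 continue | (k=5,j=3): S=182.2254, K−S=0.0000, hold=0.8495 ⇒ V=0.8495 continue | (k=5,j=4): S=281.2836, K−S=0.0000, hold=0.0000 ⇒ V=0.0000 continue | (k=5,j=5): S=434.1901, K−S=0.0000, hold=0.0000 ⇒ V=0.0000 continue  boundary S*=76.4783
step 4: (k=4,j=0): S=61.5560, K−S=59.8440, hold=57.6924 ⇒ V=59.8440 exercise | (k=4,j=1): S=95.0180, K−S=26.3820, hold=29.3740 ⇒ V=29.3740 continue | (k=4,j=2): S=146.6700, K−S=0.0000, hold=7.5072 ⇒ V=7.5072 continue | (k=4,j=3): S=226.4002, K−S=0.0000, hold=0.4279 ⇒ V=0.4279 continue | (k=4,j=4): S=349.4718, K−S=0.0000, hold=0.0000 ⇒ V=0.0000 continue  boundary S*=61.5560
step 3: (k=3,j=0): S=76.4783, K−S=44.9217, hold=44.2019 ⇒ V=44.9217 exercise | (k=3,j=1): S=118.0521, K−S=3.3479, hold=18.3890 ⇒ V=18.3890 continue | (k=3,j=2): S=182.2254, K−S=0.0000, hold=3.9863 ⇒ V=3.9863 continue | (k=3,j=3): S=281.2836, K−S=0.0000, hold=0.2156 ⇒ V=0.2156 continue  boundary S*=76.4783
step 2: (k=2,j=0): S=95.0180, K−S=26.3820, hold=31.4283 ⇒ V=31.4283 continue | (k=2,j=1): S=146.6700, K−S=0.0000, hold=11.1707 ⇒ V=11.1707 continue | (k=2,j=2): S=226.4002, K−S=0.0000, hold=2.1112 ⇒ V=2.1112 continue  boundary S*=-
step 1: (k=1,j=0): S=118.0521, K−S=3.3479, hold=21.1770 ⇒ V=21.1770 continue | (k=1,j=1): S=182.2254, K−S=0.0000, hold=6.6373 ⇒ V=6.6373 continue  boundary S*=-
step 0: (k=0,j=0): S=146.6700, K−S=0.0000, hold=13.8436 ⇒ V=13.8436 continue  boundary S*=-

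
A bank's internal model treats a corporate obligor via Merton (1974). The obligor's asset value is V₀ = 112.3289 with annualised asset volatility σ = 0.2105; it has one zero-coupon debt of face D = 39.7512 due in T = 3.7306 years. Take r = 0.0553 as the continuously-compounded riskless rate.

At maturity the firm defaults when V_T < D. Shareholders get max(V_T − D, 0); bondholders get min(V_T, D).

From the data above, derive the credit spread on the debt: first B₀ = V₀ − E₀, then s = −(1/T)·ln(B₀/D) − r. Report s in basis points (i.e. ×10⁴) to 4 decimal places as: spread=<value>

With assets at 112.3289 and a single debt payment of 39.7512 at 3.7306 years:
d₁ = [ln(V₀/D) + (r + σ²/2)T] / (σ√T)
   = [ln(112.3289/39.7512) + (0.0553 + 0.5·0.2105²)·3.7306] / (0.2105·√3.7306)
   = [1.038791 + 0.288954] / 0.406576 = 3.265678
d₂ = d₁ − σ√T = 3.265678 − 0.406576 = 2.859102
N(d₁) = 0.999454,  N(d₂) = 0.997876,  e^(−rT) = 0.813587
E₀ = V₀·N(d₁) − D·e^(−rT)·N(d₂)
   = 112.3289·0.999454 − 39.7512·0.813587·0.997876 = 79.995199
B₀ = V₀ − E₀ = 112.3289 − 79.995199 = 32.333701
spread = −(1/T)·ln(B₀/D) − r = −(1/3.7306)·ln(32.333701/39.7512) − 0.0553 = 0.00006106
in basis points: 0.00006106 × 10⁴ = 0.6106 bp

spread=0.6106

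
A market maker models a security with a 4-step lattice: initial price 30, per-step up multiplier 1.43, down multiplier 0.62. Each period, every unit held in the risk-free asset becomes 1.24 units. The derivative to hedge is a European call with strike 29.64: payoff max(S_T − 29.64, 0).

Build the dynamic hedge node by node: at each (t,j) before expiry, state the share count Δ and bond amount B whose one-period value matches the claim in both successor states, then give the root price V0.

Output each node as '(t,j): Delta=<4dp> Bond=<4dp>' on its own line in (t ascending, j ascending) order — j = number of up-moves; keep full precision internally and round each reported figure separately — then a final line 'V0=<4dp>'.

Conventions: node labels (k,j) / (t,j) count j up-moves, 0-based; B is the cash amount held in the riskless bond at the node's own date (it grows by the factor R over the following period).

The replicating-portfolio and risk-neutral prices coincide; use p* = (1.24−0.62)/(1.43−0.62) = 0.7654 for the latter.
Payoffs at expiry: V(4,0)=0.0000, V(4,1)=0.0000, V(4,2)=0.0000, V(4,3)=24.7503, V(4,4)=95.8085
(3,0): S=7.1498. Δ = (V_up−V_dn)/(S_up−S_dn) = (0.0000−0.0000)/(10.2243−4.4329) = 0.0000. V = [p*·0.0000 + (1−p*)·0.0000]/1.24 = 0.0000. B = V − Δ·S = 0.0000.
(3,1): S=16.4908. Δ = (V_up−V_dn)/(S_up−S_dn) = (0.0000−0.0000)/(23.5818−10.2243) = 0.0000. V = [p*·0.0000 + (1−p*)·0.0000]/1.24 = 0.0000. B = V − Δ·S = 0.0000.
(3,2): S=38.0351. Δ = (V_up−V_dn)/(S_up−S_dn) = (24.7503−0.0000)/(54.3903−23.5818) = 0.8034. V = [p*·24.7503 + (1−p*)·0.0000]/1.24 = 15.2779. B = V − Δ·S = -15.2779.
(3,3): S=87.7262. Δ = (V_up−V_dn)/(S_up−S_dn) = (95.8085−24.7503)/(125.4485−54.3903) = 1.0000. V = [p*·95.8085 + (1−p*)·24.7503]/1.24 = 63.8230. B = V − Δ·S = -23.9032.
(2,0): S=11.5320. Δ = (V_up−V_dn)/(S_up−S_dn) = (0.0000−0.0000)/(16.4908−7.1498) = 0.0000. V = [p*·0.0000 + (1−p*)·0.0000]/1.24 = 0.0000. B = V − Δ·S = 0.0000.
(2,1): S=26.5980. Δ = (V_up−V_dn)/(S_up−S_dn) = (15.2779−0.0000)/(38.0351−16.4908) = 0.7091. V = [p*·15.2779 + (1−p*)·0.0000]/1.24 = 9.4308. B = V − Δ·S = -9.4308.
(2,2): S=61.3470. Δ = (V_up−V_dn)/(S_up−S_dn) = (63.8230−15.2779)/(87.7262−38.0351) = 0.9769. V = [p*·63.8230 + (1−p*)·15.2779]/1.24 = 42.2870. B = V − Δ·S = -17.6452.
(1,0): S=18.6000. Δ = (V_up−V_dn)/(S_up−S_dn) = (9.4308−0.0000)/(26.5980−11.5320) = 0.6260. V = [p*·9.4308 + (1−p*)·0.0000]/1.24 = 5.8215. B = V − Δ·S = -5.8215.
(1,1): S=42.9000. Δ = (V_up−V_dn)/(S_up−S_dn) = (42.2870−9.4308)/(61.3470−26.5980) = 0.9455. V = [p*·42.2870 + (1−p*)·9.4308]/1.24 = 27.8871. B = V − Δ·S = -12.6761.
(0,0): S=30.0000. Δ = (V_up−V_dn)/(S_up−S_dn) = (27.8871−5.8215)/(42.9000−18.6000) = 0.9080. V = [p*·27.8871 + (1−p*)·5.8215]/1.24 = 18.3155. B = V − Δ·S = -8.9260.
As a check, the time-0 holding Δ(0,0)·S0 + B(0,0) comes to 18.3155 — exactly V0.

(0,0): Delta=0.9080 Bond=-8.9260
(1,0): Delta=0.6260 Bond=-5.8215
(1,1): Delta=0.9455 Bond=-12.6761
(2,0): Delta=0.0000 Bond=0.0000
(2,1): Delta=0.7091 Bond=-9.4308
(2,2): Delta=0.9769 Bond=-17.6452
(3,0): Delta=0.0000 Bond=0.0000
(3,1): Delta=0.0000 Bond=0.0000
(3,2): Delta=0.8034 Bond=-15.2779
(3,3): Delta=1.0000 Bond=-23.9032
V0=18.3155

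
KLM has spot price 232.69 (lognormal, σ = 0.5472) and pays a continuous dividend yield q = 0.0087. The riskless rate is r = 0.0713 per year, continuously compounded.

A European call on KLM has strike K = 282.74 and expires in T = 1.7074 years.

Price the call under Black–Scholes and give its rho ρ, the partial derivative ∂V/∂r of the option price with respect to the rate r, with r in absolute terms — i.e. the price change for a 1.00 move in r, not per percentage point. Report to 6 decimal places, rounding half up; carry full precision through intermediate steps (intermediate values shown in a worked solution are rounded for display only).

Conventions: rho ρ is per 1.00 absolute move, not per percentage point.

σ√T = 0.5472·√1.7074 = 0.715013
d₁ = (ln(S/K) + (r−q+σ²/2)T) / (σ√T) = (ln(232.69/282.74) + (0.0713−0.0087+0.5472²/2)·1.7074) / 0.715013 = (-0.194821 + 0.362505) / 0.715013 = 0.234519
d₂ = d₁ − σ√T = 0.234519 − 0.715013 = -0.480494
e^{−rT} = 0.885381
e^{−qT} = 0.985255
N(d₁) = 0.592709,  N(d₂) = 0.315438
Call price V = S·e^{−qT}·N(d₁) − K·e^{−rT}·N(d₂) = 135.883920 − 78.964453 = 56.919468
ρ = K·T·e^{−rT}·N(d₂) = 134.823907

price = 56.919468
ρ = 134.823907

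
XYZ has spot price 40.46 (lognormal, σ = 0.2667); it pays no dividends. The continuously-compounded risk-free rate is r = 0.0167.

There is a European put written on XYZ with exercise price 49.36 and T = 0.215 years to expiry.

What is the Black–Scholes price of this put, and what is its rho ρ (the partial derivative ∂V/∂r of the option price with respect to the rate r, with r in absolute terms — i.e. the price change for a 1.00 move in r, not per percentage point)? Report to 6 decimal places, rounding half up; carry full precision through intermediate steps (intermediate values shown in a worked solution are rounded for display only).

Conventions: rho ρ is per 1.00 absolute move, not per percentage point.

σ√T = 0.2667·√0.215 = 0.123664
d₁ = (ln(S/K) + (r+σ²/2)T) / (σ√T) = (ln(40.46/49.36) + (0.0167+0.2667²/2)·0.215) / 0.123664 = (-0.198827 + 0.011237) / 0.123664 = -1.516934
d₂ = d₁ − σ√T = -1.516934 − 0.123664 = -1.640598
e^{−rT} = 0.996416
N(−d₁) = 0.935358,  N(−d₂) = 0.949560
Put price V = K·e^{−rT}·N(−d₂) − S·N(−d₁) = 46.702273 − 37.844599 = 8.857674
ρ = −K·T·e^{−rT}·N(−d₂) = -10.040989

price = 8.857674
ρ = -10.040989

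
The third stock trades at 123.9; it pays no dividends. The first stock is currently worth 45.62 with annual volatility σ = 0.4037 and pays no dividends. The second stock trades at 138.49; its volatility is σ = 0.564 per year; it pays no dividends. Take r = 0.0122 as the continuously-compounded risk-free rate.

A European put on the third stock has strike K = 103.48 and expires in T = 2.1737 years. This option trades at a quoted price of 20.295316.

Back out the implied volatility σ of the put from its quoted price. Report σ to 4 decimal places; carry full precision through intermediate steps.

At σ = 0.4722 the Black–Scholes value reproduces the quote:
σ√T = 0.4722·√2.1737 = 0.696187
d₁ = (ln(S/K) + (r+σ²/2)T) / (σ√T) = (ln(123.9/103.48) + (0.0122+0.4722²/2)·2.1737) / 0.696187 = (0.180096 + 0.268857) / 0.696187 = 0.644875
d₂ = d₁ − σ√T = 0.644875 − 0.696187 = -0.051312
e^{−rT} = 0.973829
N(−d₁) = 0.259504,  N(−d₂) = 0.520461
V = K·e^{−rT}·N(−d₂) − S·N(−d₁) = 52.447866 − 32.152550 = 20.295316 (the observed quote) — the price is monotone increasing in volatility, hence this σ is the only solution

sigma = 0.4722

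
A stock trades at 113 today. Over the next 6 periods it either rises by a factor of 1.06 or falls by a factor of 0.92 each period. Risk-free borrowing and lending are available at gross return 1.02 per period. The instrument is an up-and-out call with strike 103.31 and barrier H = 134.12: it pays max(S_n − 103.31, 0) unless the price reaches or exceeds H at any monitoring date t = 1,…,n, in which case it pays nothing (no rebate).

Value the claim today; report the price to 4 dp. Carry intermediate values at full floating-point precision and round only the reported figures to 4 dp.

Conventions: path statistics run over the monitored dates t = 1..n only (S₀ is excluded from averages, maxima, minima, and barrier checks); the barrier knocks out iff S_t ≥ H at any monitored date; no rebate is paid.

No-arbitrage gives p* = (R−d)/(u−d) = 0.7143: enumerate every path, weight its payoff by its p*-probability, and discount by R^6.
Enumerate all 2^6 = 64 price paths (U = up ×1.06, D = down ×0.92); each path with k up-moves has probability p*^k·(1−p*)^(6−k).
DDDDDD: M=103.9600, payoff=0.0000, prob=0.000544
UDDDDD: M=119.7800, payoff=0.0000, prob=0.001360
DUDDDD: M=110.1976, payoff=0.0000, prob=0.001360
UUDDDD: M=126.9668, payoff=0.0000, prob=0.003400
DDUDDD: M=103.9600, payoff=0.0000, prob=0.001360
UDUDDD: M=119.7800, payoff=0.0000, prob=0.003400
DUUDDD: M=116.8095, payoff=0.0000, prob=0.003400
UUUDDD: M=134.5848, payoff=0.0000, prob=0.008500
DDDUDD: M=103.9600, payoff=0.0000, prob=0.001360
UDDUDD: M=119.7800, payoff=0.0000, prob=0.003400
DUDUDD: M=110.1976, payoff=0.0000, prob=0.003400
UUDUDD: M=126.9668, payoff=1.4896, prob=0.008500
DDUUDD: M=107.4647, payoff=0.0000, prob=0.003400
UDUUDD: M=123.8180, payoff=1.4896, prob=0.008500
DUUUDD: M=123.8180, payoff=1.4896, prob=0.008500
UUUUDD: M=142.6599, payoff=0.0000, prob=0.021250
DDDDUD: M=103.9600, payoff=0.0000, prob=0.001360
UDDDUD: M=119.7800, payoff=0.0000, prob=0.003400
DUDDUD: M=110.1976, payoff=0.0000, prob=0.003400
UUDDUD: M=126.9668, payoff=1.4896, prob=0.008500
DDUDUD: M=103.9600, payoff=0.0000, prob=0.003400
UDUDUD: M=119.7800, payoff=1.4896, prob=0.008500
DUUDUD: M=116.8095, payoff=1.4896, prob=0.008500
UUUDUD: M=134.5848, payoff=0.0000, prob=0.021250
DDDUUD: M=103.9600, payoff=0.0000, prob=0.003400
UDDUUD: M=119.7800, payoff=1.4896, prob=0.008500
DUDUUD: M=113.9126, payoff=1.4896, prob=0.008500
UUDUUD: M=131.2471, payoff=17.4373, prob=0.021250
DDUUUD: M=113.9126, payoff=1.4896, prob=0.008500
UDUUUD: M=131.2471, payoff=17.4373, prob=0.021250
DUUUUD: M=131.2471, payoff=17.4373, prob=0.021250
UUUUUD: M=151.2195, payoff=0.0000, prob=0.053124
DDDDDU: M=103.9600, payoff=0.0000, prob=0.001360
UDDDDU: M=119.7800, payoff=0.0000, prob=0.003400
DUDDDU: M=110.1976, payoff=0.0000, prob=0.003400
UUDDDU: M=126.9668, payoff=1.4896, prob=0.008500
DDUDDU: M=103.9600, payoff=0.0000, prob=0.003400
UDUDDU: M=119.7800, payoff=1.4896, prob=0.008500
DUUDDU: M=116.8095, payoff=1.4896, prob=0.008500
UUUDDU: M=134.5848, payoff=0.0000, prob=0.021250
DDDUDU: M=103.9600, payoff=0.0000, prob=0.003400
UDDUDU: M=119.7800, payoff=1.4896, prob=0.008500
DUDUDU: M=110.1976, payoff=1.4896, prob=0.008500
UUDUDU: M=126.9668, payoff=17.4373, prob=0.021250
DDUUDU: M=107.4647, payoff=1.4896, prob=0.008500
UDUUDU: M=123.8180, payoff=17.4373, prob=0.021250
DUUUDU: M=123.8180, payoff=17.4373, prob=0.021250
UUUUDU: M=142.6599, payoff=0.0000, prob=0.053124
DDDDUU: M=103.9600, payoff=0.0000, prob=0.003400
UDDDUU: M=119.7800, payoff=1.4896, prob=0.008500
DUDDUU: M=110.1976, payoff=1.4896, prob=0.008500
UUDDUU: M=126.9668, payoff=17.4373, prob=0.021250
DDUDUU: M=104.7996, payoff=1.4896, prob=0.008500
UDUDUU: M=120.7473, payoff=17.4373, prob=0.021250
DUUDUU: M=120.7473, payoff=17.4373, prob=0.021250
UUUDUU: M=139.1219, payoff=0.0000, prob=0.053124
DDDUUU: M=104.7996, payoff=1.4896, prob=0.008500
UDDUUU: M=120.7473, payoff=17.4373, prob=0.021250
DUDUUU: M=120.7473, payoff=17.4373, prob=0.021250
UUDUUU: M=139.1219, payoff=0.0000, prob=0.053124
DDUUUU: M=120.7473, payoff=17.4373, prob=0.021250
UDUUUU: M=139.1219, payoff=0.0000, prob=0.053124
DUUUUU: M=139.1219, payoff=0.0000, prob=0.053124
UUUUUU: M=160.2927, payoff=0.0000, prob=0.132810
Price = Σ prob·payoff / R^6 = 4.687010 / 1.126162 = 4.1619

price = 4.1619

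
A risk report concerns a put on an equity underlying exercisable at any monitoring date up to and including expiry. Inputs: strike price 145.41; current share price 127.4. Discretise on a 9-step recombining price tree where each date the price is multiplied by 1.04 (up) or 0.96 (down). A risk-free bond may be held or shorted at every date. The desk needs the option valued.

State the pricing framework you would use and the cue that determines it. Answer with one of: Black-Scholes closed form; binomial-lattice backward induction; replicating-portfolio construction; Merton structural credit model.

Key observation: the put (strike 145.41 on spot 127.4) is American-style on a 9-step discrete price model, so the early-exercise decision at every node requires stepwise backward valuation — a closed form cannot price the exercise right.

framework: binomial-lattice backward induction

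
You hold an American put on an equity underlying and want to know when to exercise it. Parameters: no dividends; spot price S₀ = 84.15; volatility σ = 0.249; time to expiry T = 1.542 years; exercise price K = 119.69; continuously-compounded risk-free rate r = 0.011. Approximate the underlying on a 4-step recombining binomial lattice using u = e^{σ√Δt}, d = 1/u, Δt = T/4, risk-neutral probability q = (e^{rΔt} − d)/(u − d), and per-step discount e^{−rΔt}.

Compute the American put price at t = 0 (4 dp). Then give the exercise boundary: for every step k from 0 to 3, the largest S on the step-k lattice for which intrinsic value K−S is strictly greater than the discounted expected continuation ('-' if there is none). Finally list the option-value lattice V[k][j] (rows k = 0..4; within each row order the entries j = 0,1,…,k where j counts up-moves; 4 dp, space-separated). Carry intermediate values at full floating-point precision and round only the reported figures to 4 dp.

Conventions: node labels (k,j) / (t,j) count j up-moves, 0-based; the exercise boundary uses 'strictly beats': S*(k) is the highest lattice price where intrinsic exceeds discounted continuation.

price = 36.4550
boundary = - 72.0961 84.1500 98.2192
tree:
36.4550
47.5939 24.4754
57.9211 35.5400 12.4706
66.7691 47.5939 21.4708 2.6391
74.3496 57.9211 35.5400 5.0494 0.0000

Δt=0.38550  u=1.16719  d=0.85676  q=0.47512  discount=0.99577
step 4 (expiry): payoffs max(K−S,0) = 74.3496 57.9211 35.5400 5.0494 0.0000
step 3: (k=3,j=0): S=52.9209, K−S=66.7691, hold=66.2626 ⇒ V=66.7691 exercise | (k=3,j=1): S=72.0961, K−S=47.5939, hold=47.0874 ⇒ V=47.5939 exercise | (k=3,j=2): S=98.2192, K−S=21.4708, hold=20.9643 ⇒ V=21.4708 exercise | (k=3,j=3): S=133.8076, K−S=0.0000, hold=2.6391 ⇒ V=2.6391 continue  boundary S*=98.2192
step 2: (k=2,j=0): S=61.7689, K−S=57.9211, hold=57.4147 ⇒ V=57.9211 exercise | (k=2,j=1): S=84.1500, K−S=35.5400, hold=35.0335 ⇒ V=35.5400 exercise | (k=2,j=2): S=114.6406, K−S=5.0494, hold=12.4706 ⇒ V=12.4706 continue  boundary S*=84.1500
step 1: (k=1,j=0): S=72.0961, K−S=47.5939, hold=47.0874 ⇒ V=47.5939 exercise | (k=1,j=1): S=98.2192, K−S=21.4708, hold=24.4754 ⇒ V=24.4754 continue  boundary S*=72.0961
step 0: (k=0,j=0): S=84.1500, K−S=35.5400, hold=36.4550 ⇒ V=36.4550 continue  boundary S*=-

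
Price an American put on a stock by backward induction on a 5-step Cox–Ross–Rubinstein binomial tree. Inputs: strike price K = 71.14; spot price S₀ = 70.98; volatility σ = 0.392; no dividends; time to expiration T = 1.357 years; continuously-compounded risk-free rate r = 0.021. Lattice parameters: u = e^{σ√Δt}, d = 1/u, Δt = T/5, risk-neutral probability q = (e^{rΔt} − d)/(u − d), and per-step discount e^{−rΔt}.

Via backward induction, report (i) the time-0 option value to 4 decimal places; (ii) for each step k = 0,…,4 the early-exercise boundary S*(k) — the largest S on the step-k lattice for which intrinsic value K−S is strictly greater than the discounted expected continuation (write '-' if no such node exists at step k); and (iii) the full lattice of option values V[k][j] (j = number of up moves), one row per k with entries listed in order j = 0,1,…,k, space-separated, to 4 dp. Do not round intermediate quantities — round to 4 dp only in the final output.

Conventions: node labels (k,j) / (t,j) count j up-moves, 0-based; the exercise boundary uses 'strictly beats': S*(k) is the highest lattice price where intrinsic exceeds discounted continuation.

params: Δt=0.27140 u=1.22656 d=0.81529 q=0.46302 e^(-rΔt)=0.99432
t_5 payoffs: 45.5727 32.6750 13.2710 0.0000 0.0000 0.0000
t_4: node(4,0) S=31.3600 payoff=39.7800 vs cont=39.3757 → 39.7800 [stop]  node(4,1) S=47.1798 payoff=23.9602 vs cont=23.5559 → 23.9602 [stop]  node(4,2) S=70.9800 payoff=0.1600 vs cont=7.0858 → 7.0858 [wait]  node(4,3) S=106.7865 payoff=0.0000 vs cont=0.0000 → 0.0000 [wait]  node(4,4) S=160.6558 payoff=0.0000 vs cont=0.0000 → 0.0000 [wait]  ⇒ S*(4)=47.1798
t_3: node(3,0) S=38.4650 payoff=32.6750 vs cont=32.2707 → 32.6750 [stop]  node(3,1) S=57.8690 payoff=13.2710 vs cont=16.0553 → 16.0553 [wait]  node(3,2) S=87.0615 payoff=0.0000 vs cont=3.7833 → 3.7833 [wait]  node(3,3) S=130.9804 payoff=0.0000 vs cont=0.0000 → 0.0000 [wait]  ⇒ S*(3)=38.4650
t_2: node(2,0) S=47.1798 payoff=23.9602 vs cont=24.8378 → 24.8378 [wait]  node(2,1) S=70.9800 payoff=0.1600 vs cont=10.3141 → 10.3141 [wait]  node(2,2) S=106.7865 payoff=0.0000 vs cont=2.0200 → 2.0200 [wait]  ⇒ S*(2)=-
t_1: node(1,0) S=57.8690 payoff=13.2710 vs cont=18.0101 → 18.0101 [wait]  node(1,1) S=87.0615 payoff=0.0000 vs cont=6.4370 → 6.4370 [wait]  ⇒ S*(1)=-
t_0: node(0,0) S=70.9800 payoff=0.1600 vs cont=12.5796 → 12.5796 [wait]  ⇒ S*(0)=-

price = 12.5796
boundary = - - - 38.4650 47.1798
tree:
12.5796
18.0101 6.4370
24.8378 10.3141 2.0200
32.6750 16.0553 3.7833 0.0000
39.7800 23.9602 7.0858 0.0000 0.0000
45.5727 32.6750 13.2710 0.0000 0.0000 0.0000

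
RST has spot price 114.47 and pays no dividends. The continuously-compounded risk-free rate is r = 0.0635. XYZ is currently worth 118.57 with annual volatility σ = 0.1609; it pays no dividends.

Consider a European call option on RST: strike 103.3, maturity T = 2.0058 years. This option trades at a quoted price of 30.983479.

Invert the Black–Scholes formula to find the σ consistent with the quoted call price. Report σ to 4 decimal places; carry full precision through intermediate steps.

At σ = 0.2901 the Black–Scholes value reproduces the quote:
σ√T = 0.2901·√2.0058 = 0.410858
d₁ = (ln(S/K) + (r+σ²/2)T) / (σ√T) = (ln(114.47/103.3) + (0.0635+0.2901²/2)·2.0058) / 0.410858 = (0.102675 + 0.211770) / 0.410858 = 0.765340
d₂ = d₁ − σ√T = 0.765340 − 0.410858 = 0.354482
e^{−rT} = 0.880409
N(d₁) = 0.777965,  N(d₂) = 0.638511
V = S·N(d₁) − K·e^{−rT}·N(d₂) = 89.053693 − 58.070213 = 30.983479 (the observed quote) — the price is monotone increasing in volatility, hence this σ is the only solution

sigma = 0.2901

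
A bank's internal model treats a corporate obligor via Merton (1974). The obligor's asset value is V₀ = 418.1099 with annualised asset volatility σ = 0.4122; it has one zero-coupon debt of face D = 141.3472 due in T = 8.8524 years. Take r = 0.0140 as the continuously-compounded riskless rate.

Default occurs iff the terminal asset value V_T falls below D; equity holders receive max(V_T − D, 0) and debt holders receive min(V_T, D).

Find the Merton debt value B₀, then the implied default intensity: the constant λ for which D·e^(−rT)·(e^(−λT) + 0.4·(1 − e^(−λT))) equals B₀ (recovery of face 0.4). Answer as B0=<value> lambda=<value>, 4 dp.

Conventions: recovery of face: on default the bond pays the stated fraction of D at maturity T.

Equity is a call on the firm's assets struck at D = 141.3472:
d₁ = [ln(V₀/D) + (r + σ²/2)T] / (σ√T)
   = [ln(418.1099/141.3472) + (0.0140 + 0.5·0.4122²)·8.8524] / (0.4122·√8.8524)
   = [1.084525 + 0.875984] / 1.226418 = 1.598565
d₂ = d₁ − σ√T = 1.598565 − 1.226418 = 0.372147
N(d₁) = 0.945041,  N(d₂) = 0.645108,  e^(−rT) = 0.883438
E₀ = V₀·N(d₁) − D·e^(−rT)·N(d₂)
   = 418.1099·0.945041 − 141.3472·0.883438·0.645108 = 314.575466
B₀ = V₀ − E₀ = 418.1099 − 314.575466 = 103.534434
e^(−λT) = (B₀·e^(rT)/D − 0.4)/(1 − 0.4) = (103.5344·1.131941/141.3472 − 0.4)/0.6 = 0.71521193
λ = −ln(0.71521193)/8.8524 = 0.037863

B0=103.5344 lambda=0.0379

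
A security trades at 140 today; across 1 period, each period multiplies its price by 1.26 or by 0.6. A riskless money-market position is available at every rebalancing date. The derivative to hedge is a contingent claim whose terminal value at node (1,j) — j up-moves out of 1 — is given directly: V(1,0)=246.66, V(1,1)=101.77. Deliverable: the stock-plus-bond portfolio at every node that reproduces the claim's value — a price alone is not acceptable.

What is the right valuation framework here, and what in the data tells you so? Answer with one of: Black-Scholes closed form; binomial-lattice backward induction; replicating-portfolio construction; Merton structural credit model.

Key observation: the task asks for the hedge itself — share and bond holdings at every node of the 1-period tree on spot 140 with factors 1.26/0.6 — which is exactly what the replicating-portfolio construction produces.

framework: replicating-portfolio construction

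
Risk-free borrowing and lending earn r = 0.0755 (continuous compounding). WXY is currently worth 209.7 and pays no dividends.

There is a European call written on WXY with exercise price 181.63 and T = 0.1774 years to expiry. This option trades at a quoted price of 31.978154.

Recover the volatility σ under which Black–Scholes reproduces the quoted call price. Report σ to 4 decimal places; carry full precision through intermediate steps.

At σ = 0.3152 the Black–Scholes value reproduces the quote:
σ√T = 0.3152·√0.1774 = 0.132759
d₁ = (ln(S/K) + (r+σ²/2)T) / (σ√T) = (ln(209.7/181.63) + (0.0755+0.3152²/2)·0.1774) / 0.132759 = (0.143706 + 0.022206) / 0.132759 = 1.249729
d₂ = d₁ − σ√T = 1.249729 − 0.132759 = 1.116970
e^{−rT} = 0.986696
N(d₁) = 0.894301,  N(d₂) = 0.867997
V = S·N(d₁) − K·e^{−rT}·N(d₂) = 187.534866 − 155.556712 = 31.978154 (matching the quote); vega is positive throughout, so no other σ reproduces this price

sigma = 0.3152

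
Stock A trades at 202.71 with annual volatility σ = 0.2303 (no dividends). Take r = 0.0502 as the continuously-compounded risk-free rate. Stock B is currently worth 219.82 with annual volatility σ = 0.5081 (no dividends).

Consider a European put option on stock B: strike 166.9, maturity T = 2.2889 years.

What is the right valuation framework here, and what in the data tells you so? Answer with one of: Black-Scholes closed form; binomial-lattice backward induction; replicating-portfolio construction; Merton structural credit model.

framework: Black-Scholes closed form

Key observation: the instrument is a plain European put (strike 166.9) on a lognormal asset; the exact continuous-time formula applies directly.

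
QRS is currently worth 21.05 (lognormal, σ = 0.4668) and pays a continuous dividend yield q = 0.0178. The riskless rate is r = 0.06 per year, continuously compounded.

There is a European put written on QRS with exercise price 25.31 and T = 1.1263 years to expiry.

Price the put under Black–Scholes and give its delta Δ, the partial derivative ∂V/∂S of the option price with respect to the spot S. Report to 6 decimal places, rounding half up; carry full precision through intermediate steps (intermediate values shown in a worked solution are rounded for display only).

price = 6.004532
Δ = -0.501170

σ√T = 0.4668·√1.1263 = 0.495402
d₁ = (ln(S/K) + (r−q+σ²/2)T) / (σ√T) = (ln(21.05/25.31) + (0.06−0.0178+0.4668²/2)·1.1263) / 0.495402 = (-0.184299 + 0.170242) / 0.495402 = -0.028376
d₂ = d₁ − σ√T = -0.028376 − 0.495402 = -0.523778
e^{−rT} = 0.934655
e^{−qT} = 0.980151
N(−d₁) = 0.511319,  N(−d₂) = 0.699784
Put price V = K·e^{−rT}·N(−d₂) − S·e^{−qT}·N(−d₁) = 16.554159 − 10.549627 = 6.004532
Δ = −e^{−qT}·N(−d₁) = -0.501170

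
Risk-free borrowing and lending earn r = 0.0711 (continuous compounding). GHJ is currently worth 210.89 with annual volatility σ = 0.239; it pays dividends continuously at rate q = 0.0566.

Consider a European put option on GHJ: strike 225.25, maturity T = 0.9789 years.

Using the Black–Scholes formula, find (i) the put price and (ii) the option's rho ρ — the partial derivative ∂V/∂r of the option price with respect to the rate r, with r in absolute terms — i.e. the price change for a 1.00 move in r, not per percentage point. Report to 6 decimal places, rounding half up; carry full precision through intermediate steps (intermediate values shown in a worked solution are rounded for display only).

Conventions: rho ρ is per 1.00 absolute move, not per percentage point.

price = 25.023986
ρ = -129.956408

σ√T = 0.239·√0.9789 = 0.236465
d₁ = (ln(S/K) + (r−q+σ²/2)T) / (σ√T) = (ln(210.89/225.25) + (0.0711−0.0566+0.239²/2)·0.9789) / 0.236465 = (-0.065874 + 0.042152) / 0.236465 = -0.100321
d₂ = d₁ − σ√T = -0.100321 − 0.236465 = -0.336786
e^{−rT} = 0.932767
e^{−qT} = 0.946101
N(−d₁) = 0.539955,  N(−d₂) = 0.631861
Put price V = K·e^{−rT}·N(−d₂) − S·e^{−qT}·N(−d₁) = 132.757593 − 107.733607 = 25.023986
ρ = −K·T·e^{−rT}·N(−d₂) = -129.956408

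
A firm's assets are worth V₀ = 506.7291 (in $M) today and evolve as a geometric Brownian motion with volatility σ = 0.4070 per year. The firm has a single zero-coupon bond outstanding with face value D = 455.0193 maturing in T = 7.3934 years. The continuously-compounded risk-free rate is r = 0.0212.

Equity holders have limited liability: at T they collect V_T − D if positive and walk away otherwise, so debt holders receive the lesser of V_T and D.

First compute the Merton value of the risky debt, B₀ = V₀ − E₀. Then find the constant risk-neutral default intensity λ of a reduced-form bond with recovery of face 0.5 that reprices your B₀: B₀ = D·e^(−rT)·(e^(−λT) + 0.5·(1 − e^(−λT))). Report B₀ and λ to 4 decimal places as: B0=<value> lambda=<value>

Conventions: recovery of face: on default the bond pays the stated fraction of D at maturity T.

Work the structural quantities from V₀ = 506.7291 against face 455.0193:
d₁ = [ln(V₀/D) + (r + σ²/2)T] / (σ√T)
   = [ln(506.7291/455.0193) + (0.0212 + 0.5·0.4070²)·7.3934] / (0.4070·√7.3934)
   = [0.107637 + 0.769095] / 1.106666 = 0.792228
d₂ = d₁ − σ√T = 0.792228 − 1.106666 = -0.314438
N(d₁) = 0.785886,  N(d₂) = 0.376594,  e^(−rT) = 0.854926
E₀ = V₀·N(d₁) − D·e^(−rT)·N(d₂)
   = 506.7291·0.785886 − 455.0193·0.854926·0.376594 = 251.733215
B₀ = V₀ − E₀ = 506.7291 − 251.733215 = 254.995885
e^(−λT) = (B₀·e^(rT)/D − 0.5)/(1 − 0.5) = (254.9959·1.169692/455.0193 − 0.5)/0.5 = 0.31100614
λ = −ln(0.31100614)/7.3934 = 0.157971

B0=254.9959 lambda=0.1580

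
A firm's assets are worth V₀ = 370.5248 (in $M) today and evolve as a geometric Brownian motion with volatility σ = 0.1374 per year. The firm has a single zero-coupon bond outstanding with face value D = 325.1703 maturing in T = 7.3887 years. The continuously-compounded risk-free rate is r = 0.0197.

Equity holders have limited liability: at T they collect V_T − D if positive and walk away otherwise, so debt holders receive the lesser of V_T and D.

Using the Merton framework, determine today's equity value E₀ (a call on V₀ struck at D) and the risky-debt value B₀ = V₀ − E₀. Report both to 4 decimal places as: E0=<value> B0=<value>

With assets at 370.5248 and a single debt payment of 325.1703 at 7.3887 years:
d₁ = [ln(V₀/D) + (r + σ²/2)T] / (σ√T)
   = [ln(370.5248/325.1703) + (0.0197 + 0.5·0.1374²)·7.3887] / (0.1374·√7.3887)
   = [0.130571 + 0.215302] / 0.373483 = 0.926076
d₂ = d₁ − σ√T = 0.926076 − 0.373483 = 0.552593
N(d₁) = 0.822797,  N(d₂) = 0.709729,  e^(−rT) = 0.864540
E₀ = V₀·N(d₁) − D·e^(−rT)·N(d₂)
   = 370.5248·0.822797 − 325.1703·0.864540·0.709729 = 105.345598
B₀ = V₀ − E₀ = 370.5248 − 105.345598 = 265.179202

E0=105.3456 B0=265.1792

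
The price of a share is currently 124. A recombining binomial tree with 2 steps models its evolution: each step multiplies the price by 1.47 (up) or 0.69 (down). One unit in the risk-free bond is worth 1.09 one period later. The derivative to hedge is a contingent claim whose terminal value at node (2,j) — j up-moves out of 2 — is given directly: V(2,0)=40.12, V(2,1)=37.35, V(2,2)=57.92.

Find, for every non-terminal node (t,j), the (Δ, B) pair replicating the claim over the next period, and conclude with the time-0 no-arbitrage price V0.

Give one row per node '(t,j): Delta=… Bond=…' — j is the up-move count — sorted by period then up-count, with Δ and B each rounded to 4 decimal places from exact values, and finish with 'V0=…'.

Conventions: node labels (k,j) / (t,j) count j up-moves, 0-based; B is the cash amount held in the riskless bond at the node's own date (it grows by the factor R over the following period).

(0,0): Delta=0.0873 Bond=25.7232
(1,0): Delta=-0.0415 Bond=39.0554
(1,1): Delta=0.1447 Bond=17.5720
V0=36.5433

Risk-neutral probability p* = (R−d)/(u−d) = (1.09−0.69)/(1.47−0.69) = 0.5128.
Expiry values: V(2,0)=40.1200, V(2,1)=37.3500, V(2,2)=57.9200
Node (1,0) S=85.5600: V=(p*·37.3500+(1−p*)·40.1200)/1.09=35.5041; Δ=(37.3500−40.1200)/(125.7732−59.0364)=-0.0415; B=V−Δ·S=39.0554
Node (1,1) S=182.2800: V=(p*·57.9200+(1−p*)·37.3500)/1.09=43.9438; Δ=(57.9200−37.3500)/(267.9516−125.7732)=0.1447; B=V−Δ·S=17.5720
Node (0,0) S=124.0000: V=(p*·43.9438+(1−p*)·35.5041)/1.09=36.5433; Δ=(43.9438−35.5041)/(182.2800−85.5600)=0.0873; B=V−Δ·S=25.7232
Verification: the root portfolio costs Δ(0,0)·S0 + B(0,0) = 36.5433, matching V0.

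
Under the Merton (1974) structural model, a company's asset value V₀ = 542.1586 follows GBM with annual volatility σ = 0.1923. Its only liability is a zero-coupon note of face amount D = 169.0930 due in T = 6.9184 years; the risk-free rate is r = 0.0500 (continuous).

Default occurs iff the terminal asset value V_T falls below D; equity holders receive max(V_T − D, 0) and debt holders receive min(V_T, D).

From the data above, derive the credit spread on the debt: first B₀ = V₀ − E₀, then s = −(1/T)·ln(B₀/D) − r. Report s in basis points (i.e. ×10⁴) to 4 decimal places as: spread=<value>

spread=0.6050

With assets at 542.1586 and a single debt payment of 169.0930 at 6.9184 years:
d₁ = [ln(V₀/D) + (r + σ²/2)T] / (σ√T)
   = [ln(542.1586/169.0930) + (0.0500 + 0.5·0.1923²)·6.9184] / (0.1923·√6.9184)
   = [1.165110 + 0.473839] / 0.505804 = 3.240285
d₂ = d₁ − σ√T = 3.240285 − 0.505804 = 2.734481
N(d₁) = 0.999403,  N(d₂) = 0.996876,  e^(−rT) = 0.707569
E₀ = V₀·N(d₁) − D·e^(−rT)·N(d₂)
   = 542.1586·0.999403 − 169.0930·0.707569·0.996876 = 422.563686
B₀ = V₀ − E₀ = 542.1586 − 422.563686 = 119.594914
spread = −(1/T)·ln(B₀/D) − r = −(1/6.9184)·ln(119.594914/169.0930) − 0.0500 = 0.00006050
in basis points: 0.00006050 × 10⁴ = 0.6050 bp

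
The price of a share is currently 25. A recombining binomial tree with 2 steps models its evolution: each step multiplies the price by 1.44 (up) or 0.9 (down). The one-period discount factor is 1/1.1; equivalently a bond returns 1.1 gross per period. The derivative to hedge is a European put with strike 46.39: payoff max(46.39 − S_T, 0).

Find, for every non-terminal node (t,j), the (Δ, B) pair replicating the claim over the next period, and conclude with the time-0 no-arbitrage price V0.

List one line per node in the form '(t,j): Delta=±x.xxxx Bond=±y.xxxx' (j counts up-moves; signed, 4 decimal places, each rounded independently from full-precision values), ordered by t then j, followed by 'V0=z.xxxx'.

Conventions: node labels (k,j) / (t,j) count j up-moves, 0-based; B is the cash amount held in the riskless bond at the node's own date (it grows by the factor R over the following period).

The replicating-portfolio and risk-neutral prices coincide; use p* = (1.1−0.9)/(1.44−0.9) = 0.3704 for the latter.
At maturity the claim pays: V(2,0)=26.1400, V(2,1)=13.9900, V(2,2)=0.0000
  t=1,j=0: stock 22.5000 → up 32.4000 (V=13.9900), down 20.2500 (V=26.1400). Price 19.6727; hedge Δ=-1.0000, bond B=42.1727.
  t=1,j=1: stock 36.0000 → up 51.8400 (V=0.0000), down 32.4000 (V=13.9900). Price 8.0077; hedge Δ=-0.7197, bond B=33.9152.
  t=0,j=0: stock 25.0000 → up 36.0000 (V=8.0077), down 22.5000 (V=19.6727). Price 13.9567; hedge Δ=-0.8641, bond B=35.5585.
Check: Δ(0,0)·S0 + B(0,0) = 13.9567 = V0.

(0,0): Delta=-0.8641 Bond=35.5585
(1,0): Delta=-1.0000 Bond=42.1727
(1,1): Delta=-0.7197 Bond=33.9152
V0=13.9567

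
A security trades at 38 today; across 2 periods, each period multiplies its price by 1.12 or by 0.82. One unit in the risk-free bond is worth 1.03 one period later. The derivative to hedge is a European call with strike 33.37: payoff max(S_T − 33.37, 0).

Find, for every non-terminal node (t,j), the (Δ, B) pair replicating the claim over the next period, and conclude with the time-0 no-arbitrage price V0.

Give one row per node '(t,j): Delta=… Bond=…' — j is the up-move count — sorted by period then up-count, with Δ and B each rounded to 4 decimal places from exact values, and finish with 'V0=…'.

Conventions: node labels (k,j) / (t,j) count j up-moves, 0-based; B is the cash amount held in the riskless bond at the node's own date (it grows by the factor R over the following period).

Under the risk-neutral measure, an up-move has probability p* = (R−d)/(u−d) = 0.7000 and values discount at R = 1.03.
At maturity the claim pays: V(2,0)=0.0000, V(2,1)=1.5292, V(2,2)=14.2972
(1,0): S=31.1600. Δ = (V_up−V_dn)/(S_up−S_dn) = (1.5292−0.0000)/(34.8992−25.5512) = 0.1636. V = [p*·1.5292 + (1−p*)·0.0000]/1.03 = 1.0393. B = V − Δ·S = -4.0581.
(1,1): S=42.5600. Δ = (V_up−V_dn)/(S_up−S_dn) = (14.2972−1.5292)/(47.6672−34.8992) = 1.0000. V = [p*·14.2972 + (1−p*)·1.5292]/1.03 = 10.1619. B = V − Δ·S = -32.3981.
(0,0): S=38.0000. Δ = (V_up−V_dn)/(S_up−S_dn) = (10.1619−1.0393)/(42.5600−31.1600) = 0.8002. V = [p*·10.1619 + (1−p*)·1.0393]/1.03 = 7.2089. B = V − Δ·S = -23.2001.
As a check, the time-0 holding Δ(0,0)·S0 + B(0,0) comes to 7.2089 — exactly V0.

(0,0): Delta=0.8002 Bond=-23.2001
(1,0): Delta=0.1636 Bond=-4.0581
(1,1): Delta=1.0000 Bond=-32.3981
V0=7.2089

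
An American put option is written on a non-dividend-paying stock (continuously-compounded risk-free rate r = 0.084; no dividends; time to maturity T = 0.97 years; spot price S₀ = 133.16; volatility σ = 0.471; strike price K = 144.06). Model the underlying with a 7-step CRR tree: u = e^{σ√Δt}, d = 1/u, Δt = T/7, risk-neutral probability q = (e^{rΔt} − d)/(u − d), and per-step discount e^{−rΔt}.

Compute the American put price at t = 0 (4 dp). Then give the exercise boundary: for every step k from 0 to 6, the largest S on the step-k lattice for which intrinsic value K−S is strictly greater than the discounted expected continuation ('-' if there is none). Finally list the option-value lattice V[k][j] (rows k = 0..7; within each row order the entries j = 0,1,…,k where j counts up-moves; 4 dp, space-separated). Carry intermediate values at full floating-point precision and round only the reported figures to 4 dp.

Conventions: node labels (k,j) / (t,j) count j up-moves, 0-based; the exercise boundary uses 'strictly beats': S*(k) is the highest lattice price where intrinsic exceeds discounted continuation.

price = 26.1929
boundary = - - 93.7742 78.6934 93.7742 78.6934 93.7742
tree:
26.1929
36.9447 15.6062
50.2858 23.9148 7.3144
65.3666 35.4209 12.4869 2.0950
78.0221 50.2858 20.7654 4.1517 0.0000
88.6423 65.3666 33.2633 8.2279 0.0000 0.0000
97.5546 78.0221 50.2858 16.3059 0.0000 0.0000 0.0000
105.0336 88.6423 65.3666 32.3149 0.0000 0.0000 0.0000 0.0000

params: Δt=0.13857 u=1.19164 d=0.83918 q=0.48950 e^(-rΔt)=0.98843
t_7 payoffs: 105.0336 88.6423 65.3666 32.3149 0.0000 0.0000 0.0000 0.0000
t_6: node(6,0) S=46.5054 payoff=97.5546 vs cont=95.8875 → 97.5546 [stop]  node(6,1) S=66.0379 payoff=78.0221 vs cont=76.3550 → 78.0221 [stop]  node(6,2) S=93.7742 payoff=50.2858 vs cont=48.6186 → 50.2858 [stop]  node(6,3) S=133.1600 payoff=10.9000 vs cont=16.3059 → 16.3059 [wait]  node(6,4) S=189.0880 payoff=0.0000 vs cont=0.0000 → 0.0000 [wait]  node(6,5) S=268.5062 payoff=0.0000 vs cont=0.0000 → 0.0000 [wait]  node(6,6) S=381.2804 payoff=0.0000 vs cont=0.0000 → 0.0000 [wait]  ⇒ S*(6)=93.7742
t_5: node(5,0) S=55.4177 payoff=88.6423 vs cont=86.9752 → 88.6423 [stop]  node(5,1) S=78.6934 payoff=65.3666 vs cont=63.6994 → 65.3666 [stop]  node(5,2) S=111.7451 payoff=32.3149 vs cont=33.2633 → 33.2633 [wait]  node(5,3) S=158.6788 payoff=0.0000 vs cont=8.2279 → 8.2279 [wait]  node(5,4) S=225.3249 payoff=0.0000 vs cont=0.0000 → 0.0000 [wait]  node(5,5) S=319.9627 payoff=0.0000 vs cont=0.0000 → 0.0000 [wait]  ⇒ S*(5)=78.6934
t_4: node(4,0) S=66.0379 payoff=78.0221 vs cont=76.3550 → 78.0221 [stop]  node(4,1) S=93.7742 payoff=50.2858 vs cont=49.0775 → 50.2858 [stop]  node(4,2) S=133.1600 payoff=10.9000 vs cont=20.7654 → 20.7654 [wait]  node(4,3) S=189.0880 payoff=0.0000 vs cont=4.1517 → 4.1517 [wait]  node(4,4) S=268.5062 payoff=0.0000 vs cont=0.0000 → 0.0000 [wait]  ⇒ S*(4)=93.7742
t_3: node(3,0) S=78.6934 payoff=65.3666 vs cont=63.6994 → 65.3666 [stop]  node(3,1) S=111.7451 payoff=32.3149 vs cont=35.4209 → 35.4209 [wait]  node(3,2) S=158.6788 payoff=0.0000 vs cont=12.4869 → 12.4869 [wait]  node(3,3) S=225.3249 payoff=0.0000 vs cont=2.0950 → 2.0950 [wait]  ⇒ S*(3)=78.6934
t_2: node(2,0) S=93.7742 payoff=50.2858 vs cont=50.1214 → 50.2858 [stop]  node(2,1) S=133.1600 payoff=10.9000 vs cont=23.9148 → 23.9148 [wait]  node(2,2) S=189.0880 payoff=0.0000 vs cont=7.3144 → 7.3144 [wait]  ⇒ S*(2)=93.7742
t_1: node(1,0) S=111.7451 payoff=32.3149 vs cont=36.9447 → 36.9447 [wait]  node(1,1) S=158.6788 payoff=0.0000 vs cont=15.6062 → 15.6062 [wait]  ⇒ S*(1)=-
t_0: node(0,0) S=133.1600 payoff=10.9000 vs cont=26.1929 → 26.1929 [wait]  ⇒ S*(0)=-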